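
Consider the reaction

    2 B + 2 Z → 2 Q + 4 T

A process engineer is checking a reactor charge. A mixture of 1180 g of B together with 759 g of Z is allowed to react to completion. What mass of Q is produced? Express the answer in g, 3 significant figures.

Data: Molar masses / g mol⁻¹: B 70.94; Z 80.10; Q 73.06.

n(B) = 1180 / 70.94 = 16.63 mol
n(Z) = 759.0 / 80.10 = 9.476 mol
n/ν for B = 16.63/2 = 8.315
n/ν for Z = 9.476/2 = 4.738
Smallest n/ν is Z → limiting reagent.
n(Q) = (2/2) × 9.476 = 9.476 mol
mass = 9.476 × 73.06 = 692.3 g

692 g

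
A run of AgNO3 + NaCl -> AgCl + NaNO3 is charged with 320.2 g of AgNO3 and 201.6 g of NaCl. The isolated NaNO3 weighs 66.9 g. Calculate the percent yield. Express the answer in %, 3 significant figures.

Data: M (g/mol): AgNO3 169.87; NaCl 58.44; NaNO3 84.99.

41.8 %

n(AgNO3) = 320.2 / 169.87 = 1.885 mol
n(NaCl) = 201.6 / 58.44 = 3.450 mol
n/ν → AgNO3: 1.885, NaCl: 3.450; AgNO3 is limiting.
theoretical n(NaNO3) = (1/1) × 1.885 = 1.885 mol → 160.2 g
% yield = 66.9 / 160.2 × 100 = 41.76 %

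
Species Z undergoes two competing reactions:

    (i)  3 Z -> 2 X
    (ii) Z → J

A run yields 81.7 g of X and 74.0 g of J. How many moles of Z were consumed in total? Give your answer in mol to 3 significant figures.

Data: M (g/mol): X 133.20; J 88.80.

1.75 mol

n(X) = 81.7 / 133.20 = 0.6134 mol
n(J) = 74.0 / 88.80 = 0.8333 mol
n(Z) via (i) = (3/2)×0.6134 = 0.9201 mol
n(Z) via (ii) = (1/1)×0.8333 = 0.8333 mol
total n(Z) = 0.9201 + 0.8333 = 1.753 mol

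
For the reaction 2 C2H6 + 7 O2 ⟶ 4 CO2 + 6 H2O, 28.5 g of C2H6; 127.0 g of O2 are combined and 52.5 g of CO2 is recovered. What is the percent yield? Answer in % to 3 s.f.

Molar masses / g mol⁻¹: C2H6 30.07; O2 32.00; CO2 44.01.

n(C2H6) = 28.50 / 30.07 = 0.9478 mol
n(O2) = 127.0 / 32.00 = 3.969 mol
n/ν for C2H6 = 0.9478/2 = 0.4739
n/ν for O2 = 3.969/7 = 0.5670
Smallest n/ν is C2H6 → limiting reagent.
theoretical n(CO2) = (4/2) × 0.9478 = 1.896 mol → 83.44 g
% yield = 52.5 / 83.44 × 100 = 62.92 %

62.9 %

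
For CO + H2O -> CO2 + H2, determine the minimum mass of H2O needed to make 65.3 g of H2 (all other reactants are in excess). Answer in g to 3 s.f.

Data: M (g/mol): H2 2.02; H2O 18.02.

n(H2) = 65.3 / 2.02 = 32.33 mol
n(H2O) = (1/1) × 32.33 = 32.33 mol
mass = 32.33 × 18.02 = 582.6 g

583 g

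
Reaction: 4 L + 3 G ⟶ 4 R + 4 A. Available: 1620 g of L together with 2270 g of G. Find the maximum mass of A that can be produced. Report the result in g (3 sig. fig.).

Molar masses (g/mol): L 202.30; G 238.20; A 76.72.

614 g

n(L) = 1620 / 202.30 = 8.008 mol
n(G) = 2270 / 238.20 = 9.530 mol
n/ν → L: 2.002, G: 3.177; L is limiting.
n(A) = (4/4) × 8.008 = 8.008 mol
mass = 8.008 × 76.72 = 614.4 g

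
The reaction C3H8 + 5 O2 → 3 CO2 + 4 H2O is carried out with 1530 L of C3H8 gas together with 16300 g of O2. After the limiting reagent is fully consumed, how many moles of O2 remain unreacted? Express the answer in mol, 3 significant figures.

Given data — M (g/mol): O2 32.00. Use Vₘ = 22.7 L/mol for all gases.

n(C3H8) = 1530 / 22.7 = 67.40 mol
n(O2) = 16300 / 32.00 = 509.4 mol
n/ν → C3H8: 67.40, O2: 101.9; C3H8 is limiting.
O2 consumed = (5/1) × 67.40 = 337.0 mol
O2 remaining = 509.4 − 337.0 = 172.4 mol

172 mol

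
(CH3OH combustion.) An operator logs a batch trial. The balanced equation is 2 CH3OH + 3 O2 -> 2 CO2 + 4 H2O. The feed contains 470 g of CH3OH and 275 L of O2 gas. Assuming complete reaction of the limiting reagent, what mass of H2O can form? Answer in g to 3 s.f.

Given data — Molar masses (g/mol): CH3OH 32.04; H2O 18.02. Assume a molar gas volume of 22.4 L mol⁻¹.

n(CH3OH) = 470.0 / 32.04 = 14.67 mol
n(O2) = 275.0 / 22.4 = 12.28 mol
n/ν → CH3OH: 7.335, O2: 4.093; O2 is limiting.
n(H2O) = (4/3) × 12.28 = 16.37 mol
mass = 16.37 × 18.02 = 295.0 g

295 g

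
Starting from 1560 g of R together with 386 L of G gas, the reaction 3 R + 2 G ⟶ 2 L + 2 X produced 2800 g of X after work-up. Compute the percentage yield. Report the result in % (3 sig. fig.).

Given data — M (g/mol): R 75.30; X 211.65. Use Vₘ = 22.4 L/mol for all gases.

95.8 %

n(R) = 1560 / 75.30 = 20.72 mol
n(G) = 386.0 / 22.4 = 17.23 mol
n/ν for R = 20.72/3 = 6.907
n/ν for G = 17.23/2 = 8.615
Smallest n/ν is R → limiting reagent.
theoretical n(X) = (2/3) × 20.72 = 13.81 mol → 2923 g
% yield = 2800 / 2923 × 100 = 95.79 %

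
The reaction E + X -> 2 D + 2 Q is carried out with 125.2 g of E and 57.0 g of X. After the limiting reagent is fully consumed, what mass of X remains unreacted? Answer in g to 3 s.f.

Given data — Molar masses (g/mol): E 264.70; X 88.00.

15.4 g

n(E) = 125.2 / 264.70 = 0.4730 mol
n(X) = 57.00 / 88.00 = 0.6477 mol
n/ν → E: 0.4730, X: 0.6477; E is limiting.
X consumed = (1/1) × 0.4730 = 0.4730 mol
X remaining = 0.6477 − 0.4730 = 0.1747 mol
mass = 0.1747 × 88.00 = 15.37 g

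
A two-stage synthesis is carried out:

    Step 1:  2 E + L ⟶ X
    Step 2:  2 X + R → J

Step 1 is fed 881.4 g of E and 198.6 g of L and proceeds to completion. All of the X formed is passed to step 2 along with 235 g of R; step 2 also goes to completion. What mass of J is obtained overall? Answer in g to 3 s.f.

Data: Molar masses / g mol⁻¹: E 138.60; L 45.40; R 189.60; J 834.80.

Step 1:
n(E) = 881.4 / 138.60 = 6.359 mol
n(L) = 198.6 / 45.40 = 4.374 mol
n/ν → E: 3.180, L: 4.374; E is limiting.
n(X) produced = (1/2) × 6.359 = 3.180 mol
Step 2:
n(X) available = 3.180 mol
n(R) = 235.0 / 189.60 = 1.239 mol
n/ν → X: 1.590, R: 1.239; R is limiting.
n(J) = (1/1) × 1.239 = 1.239 mol
mass = 1.239 × 834.80 = 1034 g

1030 g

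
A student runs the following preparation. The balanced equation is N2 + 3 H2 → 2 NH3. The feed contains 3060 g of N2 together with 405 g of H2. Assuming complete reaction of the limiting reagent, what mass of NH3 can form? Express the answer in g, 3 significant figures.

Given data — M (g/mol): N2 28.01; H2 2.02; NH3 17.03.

n(N2) = 3060 / 28.01 = 109.2 mol
n(H2) = 405.0 / 2.02 = 200.5 mol
n/ν for N2 = 109.2/1 = 109.2
n/ν for H2 = 200.5/3 = 66.83
Smallest n/ν is H2 → limiting reagent.
n(NH3) = (2/3) × 200.5 = 133.7 mol
mass = 133.7 × 17.03 = 2277 g

2280 g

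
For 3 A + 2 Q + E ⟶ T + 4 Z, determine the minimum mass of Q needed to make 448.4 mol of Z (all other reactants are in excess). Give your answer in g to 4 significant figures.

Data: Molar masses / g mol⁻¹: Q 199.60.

44750 g

n(Z) = 448.4 mol
n(Q) = (2/4) × 448.4 = 224.2 mol
mass = 224.2 × 199.60 = 44750 g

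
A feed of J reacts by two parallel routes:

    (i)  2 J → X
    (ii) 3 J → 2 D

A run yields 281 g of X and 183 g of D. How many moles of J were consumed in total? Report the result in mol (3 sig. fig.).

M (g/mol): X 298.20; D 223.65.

3.11 mol

n(X) = 281 / 298.20 = 0.9423 mol
n(D) = 183 / 223.65 = 0.8182 mol
n(J) via (i) = (2/1)×0.9423 = 1.885 mol
n(J) via (ii) = (3/2)×0.8182 = 1.227 mol
total n(J) = 1.885 + 1.227 = 3.112 mol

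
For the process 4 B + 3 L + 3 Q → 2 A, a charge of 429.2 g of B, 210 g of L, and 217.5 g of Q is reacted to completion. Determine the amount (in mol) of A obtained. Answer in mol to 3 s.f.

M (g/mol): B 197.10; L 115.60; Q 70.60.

n(B) = 429.2 / 197.10 = 2.178 mol
n(L) = 210.0 / 115.60 = 1.817 mol
n(Q) = 217.5 / 70.60 = 3.081 mol
n/ν → B: 0.5445, L: 0.6057, Q: 1.027; B is limiting.
n(A) = (2/4) × 2.178 = 1.089 mol

1.09 mol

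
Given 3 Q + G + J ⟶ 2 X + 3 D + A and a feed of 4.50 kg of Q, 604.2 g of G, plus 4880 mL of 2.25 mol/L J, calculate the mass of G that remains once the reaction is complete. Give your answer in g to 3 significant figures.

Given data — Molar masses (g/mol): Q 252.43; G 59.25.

252 g

n(Q) = 4.500×1000 / 252.43 = 17.83 mol
n(G) = 604.2 / 59.25 = 10.20 mol
n(J) = 2.25 × 4880/1000 = 10.98 mol
n/ν for Q = 17.83/3 = 5.943
n/ν for G = 10.20/1 = 10.20
n/ν for J = 10.98/1 = 10.98
Smallest n/ν is Q → limiting reagent.
G consumed = (1/3) × 17.83 = 5.943 mol
G remaining = 10.20 − 5.943 = 4.257 mol
mass = 4.257 × 59.25 = 252.2 g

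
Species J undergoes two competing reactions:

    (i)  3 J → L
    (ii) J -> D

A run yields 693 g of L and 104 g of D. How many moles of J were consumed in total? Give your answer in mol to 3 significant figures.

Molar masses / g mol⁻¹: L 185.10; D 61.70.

12.9 mol

n(L) = 693 / 185.10 = 3.744 mol
n(D) = 104 / 61.70 = 1.686 mol
n(J) via (i) = (3/1)×3.744 = 11.23 mol
n(J) via (ii) = (1/1)×1.686 = 1.686 mol
total n(J) = 11.23 + 1.686 = 12.92 mol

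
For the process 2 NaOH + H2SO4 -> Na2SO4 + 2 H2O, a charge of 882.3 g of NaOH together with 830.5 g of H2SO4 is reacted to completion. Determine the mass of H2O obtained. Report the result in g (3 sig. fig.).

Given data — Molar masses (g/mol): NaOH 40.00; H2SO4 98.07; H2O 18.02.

n(NaOH) = 882.3 / 40.00 = 22.06 mol
n(H2SO4) = 830.5 / 98.07 = 8.468 mol
n/ν → NaOH: 11.03, H2SO4: 8.468; H2SO4 is limiting.
n(H2O) = (2/1) × 8.468 = 16.94 mol
mass = 16.94 × 18.02 = 305.3 g

305 g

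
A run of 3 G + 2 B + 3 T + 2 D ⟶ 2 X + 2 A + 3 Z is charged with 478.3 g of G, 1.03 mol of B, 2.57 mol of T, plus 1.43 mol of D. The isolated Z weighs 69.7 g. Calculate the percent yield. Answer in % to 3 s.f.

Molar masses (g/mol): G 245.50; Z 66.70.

n(G) = 478.3 / 245.50 = 1.948 mol
n(B) = 1.030 mol
n(T) = 2.570 mol
n(D) = 1.430 mol
n/ν for G = 1.948/3 = 0.6493
n/ν for B = 1.030/2 = 0.5150
n/ν for T = 2.570/3 = 0.8567
n/ν for D = 1.430/2 = 0.7150
Smallest n/ν is B → limiting reagent.
theoretical n(Z) = (3/2) × 1.030 = 1.545 mol → 103.1 g
% yield = 69.7 / 103.1 × 100 = 67.60 %

67.6 %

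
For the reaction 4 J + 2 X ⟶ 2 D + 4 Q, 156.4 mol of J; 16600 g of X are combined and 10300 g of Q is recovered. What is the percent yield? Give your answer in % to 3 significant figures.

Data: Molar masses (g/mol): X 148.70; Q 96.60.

68.2 %

n(J) = 156.4 mol
n(X) = 16600 / 148.70 = 111.6 mol
n/ν for J = 156.4/4 = 39.10
n/ν for X = 111.6/2 = 55.80
Smallest n/ν is J → limiting reagent.
theoretical n(Q) = (4/4) × 156.4 = 156.4 mol → 15110 g
% yield = 10300 / 15110 × 100 = 68.17 %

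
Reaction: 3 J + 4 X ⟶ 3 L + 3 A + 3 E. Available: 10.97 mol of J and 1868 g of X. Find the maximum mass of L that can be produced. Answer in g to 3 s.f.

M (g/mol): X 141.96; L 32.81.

324 g

n(J) = 10.97 mol
n(X) = 1868 / 141.96 = 13.16 mol
n/ν for J = 10.97/3 = 3.657
n/ν for X = 13.16/4 = 3.290
Smallest n/ν is X → limiting reagent.
n(L) = (3/4) × 13.16 = 9.870 mol
mass = 9.870 × 32.81 = 323.8 g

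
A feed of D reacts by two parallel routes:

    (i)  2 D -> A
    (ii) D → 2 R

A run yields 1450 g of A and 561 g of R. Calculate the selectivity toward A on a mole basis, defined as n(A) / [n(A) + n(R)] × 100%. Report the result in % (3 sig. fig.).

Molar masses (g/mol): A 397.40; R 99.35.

n(A) = 1450 / 397.40 = 3.649 mol
n(R) = 561 / 99.35 = 5.647 mol
selectivity = 3.649/(3.649+5.647) × 100 = 39.25 %

39.3 %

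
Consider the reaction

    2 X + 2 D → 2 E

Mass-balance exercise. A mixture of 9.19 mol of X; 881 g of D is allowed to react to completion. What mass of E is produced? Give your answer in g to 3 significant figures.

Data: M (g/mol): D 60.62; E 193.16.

n(X) = 9.190 mol
n(D) = 881.0 / 60.62 = 14.53 mol
n/ν for X = 9.190/2 = 4.595
n/ν for D = 14.53/2 = 7.265
Smallest n/ν is X → limiting reagent.
n(E) = (2/2) × 9.190 = 9.190 mol
mass = 9.190 × 193.16 = 1775 g

1780 g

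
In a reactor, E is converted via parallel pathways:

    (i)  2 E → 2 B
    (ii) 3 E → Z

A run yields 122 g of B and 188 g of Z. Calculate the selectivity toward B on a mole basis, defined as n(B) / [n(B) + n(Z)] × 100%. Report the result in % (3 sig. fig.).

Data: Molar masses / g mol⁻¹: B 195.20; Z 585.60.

n(B) = 122 / 195.20 = 0.6250 mol
n(Z) = 188 / 585.60 = 0.3210 mol
selectivity = 0.6250/(0.6250+0.3210) × 100 = 66.07 %

66.1 %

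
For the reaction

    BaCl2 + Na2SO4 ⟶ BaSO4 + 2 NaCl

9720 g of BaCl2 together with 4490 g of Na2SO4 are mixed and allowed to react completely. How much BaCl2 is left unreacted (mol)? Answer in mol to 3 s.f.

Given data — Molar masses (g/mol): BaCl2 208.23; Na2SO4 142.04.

15.1 mol

n(BaCl2) = 9720 / 208.23 = 46.68 mol
n(Na2SO4) = 4490 / 142.04 = 31.61 mol
n/ν for BaCl2 = 46.68/1 = 46.68
n/ν for Na2SO4 = 31.61/1 = 31.61
Smallest n/ν is Na2SO4 → limiting reagent.
BaCl2 consumed = (1/1) × 31.61 = 31.61 mol
BaCl2 remaining = 46.68 − 31.61 = 15.07 mol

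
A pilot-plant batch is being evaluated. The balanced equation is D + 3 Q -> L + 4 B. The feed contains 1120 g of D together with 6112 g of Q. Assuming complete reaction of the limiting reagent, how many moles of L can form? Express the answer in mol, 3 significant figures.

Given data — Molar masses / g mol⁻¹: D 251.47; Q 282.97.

4.45 mol

n(D) = 1120 / 251.47 = 4.454 mol
n(Q) = 6112 / 282.97 = 21.60 mol
n/ν for D = 4.454/1 = 4.454
n/ν for Q = 21.60/3 = 7.200
Smallest n/ν is D → limiting reagent.
n(L) = (1/1) × 4.454 = 4.454 mol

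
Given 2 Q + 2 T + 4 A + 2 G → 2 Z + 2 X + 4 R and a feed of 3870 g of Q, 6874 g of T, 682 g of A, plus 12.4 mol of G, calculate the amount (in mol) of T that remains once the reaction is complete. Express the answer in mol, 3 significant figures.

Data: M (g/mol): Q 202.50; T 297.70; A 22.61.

n(Q) = 3870 / 202.50 = 19.11 mol
n(T) = 6874 / 297.70 = 23.09 mol
n(A) = 682.0 / 22.61 = 30.16 mol
n(G) = 12.40 mol
n/ν for Q = 19.11/2 = 9.555
n/ν for T = 23.09/2 = 11.55
n/ν for A = 30.16/4 = 7.540
n/ν for G = 12.40/2 = 6.200
Smallest n/ν is G → limiting reagent.
T consumed = (2/2) × 12.40 = 12.40 mol
T remaining = 23.09 − 12.40 = 10.69 mol

10.7 mol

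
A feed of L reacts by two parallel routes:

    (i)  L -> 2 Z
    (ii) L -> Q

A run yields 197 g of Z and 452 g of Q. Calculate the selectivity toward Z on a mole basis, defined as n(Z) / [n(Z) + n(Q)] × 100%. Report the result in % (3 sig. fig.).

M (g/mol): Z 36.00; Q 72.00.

n(Z) = 197 / 36.00 = 5.472 mol
n(Q) = 452 / 72.00 = 6.278 mol
selectivity = 5.472/(5.472+6.278) × 100 = 46.57 %

46.6 %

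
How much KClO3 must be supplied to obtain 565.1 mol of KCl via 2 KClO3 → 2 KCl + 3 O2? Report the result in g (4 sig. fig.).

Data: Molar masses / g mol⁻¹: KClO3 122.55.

69250 g

n(KCl) = 565.1 mol
n(KClO3) = (2/2) × 565.1 = 565.1 mol
mass = 565.1 × 122.55 = 69250 g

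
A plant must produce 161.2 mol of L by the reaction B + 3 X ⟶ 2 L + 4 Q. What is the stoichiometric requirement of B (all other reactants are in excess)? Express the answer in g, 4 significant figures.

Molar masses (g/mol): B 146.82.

11830 g

n(L) = 161.2 mol
n(B) = (1/2) × 161.2 = 80.60 mol
mass = 80.60 × 146.82 = 11830 g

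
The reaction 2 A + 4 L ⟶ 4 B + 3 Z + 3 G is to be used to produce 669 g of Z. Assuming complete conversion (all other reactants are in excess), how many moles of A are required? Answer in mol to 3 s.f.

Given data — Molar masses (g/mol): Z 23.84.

n(Z) = 669 / 23.84 = 28.06 mol
n(A) = (2/3) × 28.06 = 18.71 mol

18.7 mol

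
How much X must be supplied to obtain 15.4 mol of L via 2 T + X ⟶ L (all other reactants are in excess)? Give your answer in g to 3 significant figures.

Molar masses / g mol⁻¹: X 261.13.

n(L) = 15.40 mol
n(X) = (1/1) × 15.40 = 15.40 mol
mass = 15.40 × 261.13 = 4021 g

4020 g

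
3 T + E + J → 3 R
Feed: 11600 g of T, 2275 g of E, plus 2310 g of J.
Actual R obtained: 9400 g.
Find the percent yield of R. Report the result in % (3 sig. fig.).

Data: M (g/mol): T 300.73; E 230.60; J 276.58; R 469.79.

n(T) = 11600 / 300.73 = 38.57 mol
n(E) = 2275 / 230.60 = 9.866 mol
n(J) = 2310 / 276.58 = 8.352 mol
n/ν for T = 38.57/3 = 12.86
n/ν for E = 9.866/1 = 9.866
n/ν for J = 8.352/1 = 8.352
Smallest n/ν is J → limiting reagent.
theoretical n(R) = (3/1) × 8.352 = 25.06 mol → 11770 g
% yield = 9400 / 11770 × 100 = 79.86 %

79.9 %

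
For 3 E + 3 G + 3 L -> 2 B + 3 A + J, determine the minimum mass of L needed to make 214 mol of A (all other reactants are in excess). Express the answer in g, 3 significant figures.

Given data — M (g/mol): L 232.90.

49800 g

n(A) = 214.0 mol
n(L) = (3/3) × 214.0 = 214.0 mol
mass = 214.0 × 232.90 = 49840 g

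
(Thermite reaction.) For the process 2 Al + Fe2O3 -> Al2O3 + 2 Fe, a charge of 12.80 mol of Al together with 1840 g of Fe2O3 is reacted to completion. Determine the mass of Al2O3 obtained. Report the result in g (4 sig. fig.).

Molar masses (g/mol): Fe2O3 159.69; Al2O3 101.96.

n(Al) = 12.80 mol
n(Fe2O3) = 1840 / 159.69 = 11.52 mol
n/ν for Al = 12.80/2 = 6.400
n/ν for Fe2O3 = 11.52/1 = 11.52
Smallest n/ν is Al → limiting reagent.
n(Al2O3) = (1/2) × 12.80 = 6.400 mol
mass = 6.400 × 101.96 = 652.5 g

652.5 g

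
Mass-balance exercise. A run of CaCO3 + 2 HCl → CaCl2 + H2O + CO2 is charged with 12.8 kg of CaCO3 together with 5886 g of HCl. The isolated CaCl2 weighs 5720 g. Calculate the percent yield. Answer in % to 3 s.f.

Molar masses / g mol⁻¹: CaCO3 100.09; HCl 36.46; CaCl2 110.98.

n(CaCO3) = 12.80×1000 / 100.09 = 127.9 mol
n(HCl) = 5886 / 36.46 = 161.4 mol
n/ν → CaCO3: 127.9, HCl: 80.70; HCl is limiting.
theoretical n(CaCl2) = (1/2) × 161.4 = 80.70 mol → 8956 g
% yield = 5720 / 8956 × 100 = 63.87 %

63.9 %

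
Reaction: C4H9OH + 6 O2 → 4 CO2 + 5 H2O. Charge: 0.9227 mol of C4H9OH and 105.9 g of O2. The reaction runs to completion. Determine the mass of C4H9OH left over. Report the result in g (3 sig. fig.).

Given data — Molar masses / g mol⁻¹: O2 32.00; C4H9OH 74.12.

n(C4H9OH) = 0.9227 mol
n(O2) = 105.9 / 32.00 = 3.309 mol
n/ν → C4H9OH: 0.9227, O2: 0.5515; O2 is limiting.
C4H9OH consumed = (1/6) × 3.309 = 0.5515 mol
C4H9OH remaining = 0.9227 − 0.5515 = 0.3712 mol
mass = 0.3712 × 74.12 = 27.51 g

27.5 g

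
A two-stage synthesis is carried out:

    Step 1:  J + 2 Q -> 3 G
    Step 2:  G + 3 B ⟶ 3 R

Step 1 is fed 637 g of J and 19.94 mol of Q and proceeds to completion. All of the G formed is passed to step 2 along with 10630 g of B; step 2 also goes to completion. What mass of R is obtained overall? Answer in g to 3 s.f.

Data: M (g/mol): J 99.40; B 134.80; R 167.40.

9650 g

Step 1:
n(J) = 637.0 / 99.40 = 6.408 mol
n(Q) = 19.94 mol
n/ν for J = 6.408/1 = 6.408
n/ν for Q = 19.94/2 = 9.970
Smallest n/ν is J → limiting reagent.
n(G) produced = (3/1) × 6.408 = 19.22 mol
Step 2:
n(G) available = 19.22 mol
n(B) = 10630 / 134.80 = 78.86 mol
n/ν for G = 19.22/1 = 19.22
n/ν for B = 78.86/3 = 26.29
Smallest n/ν is G → limiting reagent.
n(R) = (3/1) × 19.22 = 57.66 mol
mass = 57.66 × 167.40 = 9652 g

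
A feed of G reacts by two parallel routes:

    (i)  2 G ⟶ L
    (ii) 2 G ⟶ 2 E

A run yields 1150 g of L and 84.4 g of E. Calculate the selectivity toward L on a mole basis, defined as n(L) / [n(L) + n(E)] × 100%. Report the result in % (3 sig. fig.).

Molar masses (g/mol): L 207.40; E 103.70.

n(L) = 1150 / 207.40 = 5.545 mol
n(E) = 84.4 / 103.70 = 0.8139 mol
selectivity = 5.545/(5.545+0.8139) × 100 = 87.20 %

87.2 %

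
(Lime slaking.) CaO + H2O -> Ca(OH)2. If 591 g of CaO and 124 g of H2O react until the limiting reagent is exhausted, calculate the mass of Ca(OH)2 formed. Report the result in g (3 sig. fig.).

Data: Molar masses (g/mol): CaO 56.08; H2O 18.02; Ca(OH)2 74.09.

510 g

n(CaO) = 591.0 / 56.08 = 10.54 mol
n(H2O) = 124.0 / 18.02 = 6.881 mol
n/ν → CaO: 10.54, H2O: 6.881; H2O is limiting.
n(Ca(OH)2) = (1/1) × 6.881 = 6.881 mol
mass = 6.881 × 74.09 = 509.8 g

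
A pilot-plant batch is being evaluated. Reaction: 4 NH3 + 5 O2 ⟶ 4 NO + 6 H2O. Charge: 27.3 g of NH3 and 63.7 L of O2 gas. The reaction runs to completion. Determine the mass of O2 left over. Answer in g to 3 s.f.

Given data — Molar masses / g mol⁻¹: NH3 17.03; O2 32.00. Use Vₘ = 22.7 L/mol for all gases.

25.7 g

n(NH3) = 27.30 / 17.03 = 1.603 mol
n(O2) = 63.70 / 22.7 = 2.806 mol
n/ν → NH3: 0.4008, O2: 0.5612; NH3 is limiting.
O2 consumed = (5/4) × 1.603 = 2.004 mol
O2 remaining = 2.806 − 2.004 = 0.8020 mol
mass = 0.8020 × 32.00 = 25.66 g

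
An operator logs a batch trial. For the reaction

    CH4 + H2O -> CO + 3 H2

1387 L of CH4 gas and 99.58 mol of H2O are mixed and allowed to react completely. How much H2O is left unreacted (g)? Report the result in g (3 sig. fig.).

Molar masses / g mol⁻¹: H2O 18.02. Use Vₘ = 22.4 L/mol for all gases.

n(CH4) = 1387 / 22.4 = 61.92 mol
n(H2O) = 99.58 mol
n/ν for CH4 = 61.92/1 = 61.92
n/ν for H2O = 99.58/1 = 99.58
Smallest n/ν is CH4 → limiting reagent.
H2O consumed = (1/1) × 61.92 = 61.92 mol
H2O remaining = 99.58 − 61.92 = 37.66 mol
mass = 37.66 × 18.02 = 678.6 g

679 g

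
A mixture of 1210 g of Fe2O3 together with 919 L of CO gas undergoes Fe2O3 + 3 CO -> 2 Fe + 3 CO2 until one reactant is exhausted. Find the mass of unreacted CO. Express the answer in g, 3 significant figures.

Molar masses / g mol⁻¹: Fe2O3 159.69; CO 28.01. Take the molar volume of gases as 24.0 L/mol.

n(Fe2O3) = 1210 / 159.69 = 7.577 mol
n(CO) = 919.0 / 24.0 = 38.29 mol
n/ν → Fe2O3: 7.577, CO: 12.76; Fe2O3 is limiting.
CO consumed = (3/1) × 7.577 = 22.73 mol
CO remaining = 38.29 − 22.73 = 15.56 mol
mass = 15.56 × 28.01 = 435.8 g

436 g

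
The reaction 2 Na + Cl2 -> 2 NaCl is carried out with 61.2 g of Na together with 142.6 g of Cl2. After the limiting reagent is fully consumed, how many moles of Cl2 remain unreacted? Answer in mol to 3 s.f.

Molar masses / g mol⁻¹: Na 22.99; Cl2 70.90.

n(Na) = 61.20 / 22.99 = 2.662 mol
n(Cl2) = 142.6 / 70.90 = 2.011 mol
n/ν for Na = 2.662/2 = 1.331
n/ν for Cl2 = 2.011/1 = 2.011
Smallest n/ν is Na → limiting reagent.
Cl2 consumed = (1/2) × 2.662 = 1.331 mol
Cl2 remaining = 2.011 − 1.331 = 0.6800 mol

0.680 mol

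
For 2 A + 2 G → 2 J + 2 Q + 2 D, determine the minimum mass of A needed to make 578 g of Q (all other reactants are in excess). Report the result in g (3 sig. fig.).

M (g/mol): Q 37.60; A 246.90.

n(Q) = 578 / 37.60 = 15.37 mol
n(A) = (2/2) × 15.37 = 15.37 mol
mass = 15.37 × 246.90 = 3795 g

3800 g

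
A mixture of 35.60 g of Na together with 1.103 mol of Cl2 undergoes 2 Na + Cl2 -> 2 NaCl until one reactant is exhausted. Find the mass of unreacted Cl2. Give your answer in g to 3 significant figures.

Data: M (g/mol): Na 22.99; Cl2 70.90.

23.3 g

n(Na) = 35.60 / 22.99 = 1.548 mol
n(Cl2) = 1.103 mol
n/ν for Na = 1.548/2 = 0.7740
n/ν for Cl2 = 1.103/1 = 1.103
Smallest n/ν is Na → limiting reagent.
Cl2 consumed = (1/2) × 1.548 = 0.7740 mol
Cl2 remaining = 1.103 − 0.7740 = 0.3290 mol
mass = 0.3290 × 70.90 = 23.33 g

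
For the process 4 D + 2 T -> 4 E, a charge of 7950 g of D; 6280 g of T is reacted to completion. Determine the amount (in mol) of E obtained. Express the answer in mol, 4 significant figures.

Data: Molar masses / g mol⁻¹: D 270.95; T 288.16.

n(D) = 7950 / 270.95 = 29.34 mol
n(T) = 6280 / 288.16 = 21.79 mol
n/ν → D: 7.335, T: 10.90; D is limiting.
n(E) = (4/4) × 29.34 = 29.34 mol

29.34 mol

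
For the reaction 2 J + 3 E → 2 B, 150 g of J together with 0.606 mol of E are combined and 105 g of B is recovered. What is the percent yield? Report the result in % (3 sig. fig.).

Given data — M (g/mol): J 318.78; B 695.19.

n(J) = 150.0 / 318.78 = 0.4705 mol
n(E) = 0.6060 mol
n/ν for J = 0.4705/2 = 0.2353
n/ν for E = 0.6060/3 = 0.2020
Smallest n/ν is E → limiting reagent.
theoretical n(B) = (2/3) × 0.6060 = 0.4040 mol → 280.9 g
% yield = 105 / 280.9 × 100 = 37.38 %

37.4 %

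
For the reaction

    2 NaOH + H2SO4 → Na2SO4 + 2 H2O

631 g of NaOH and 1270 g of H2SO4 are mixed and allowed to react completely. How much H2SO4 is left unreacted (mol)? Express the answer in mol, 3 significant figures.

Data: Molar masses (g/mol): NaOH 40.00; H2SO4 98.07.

n(NaOH) = 631.0 / 40.00 = 15.78 mol
n(H2SO4) = 1270 / 98.07 = 12.95 mol
n/ν → NaOH: 7.890, H2SO4: 12.95; NaOH is limiting.
H2SO4 consumed = (1/2) × 15.78 = 7.890 mol
H2SO4 remaining = 12.95 − 7.890 = 5.060 mol

5.06 mol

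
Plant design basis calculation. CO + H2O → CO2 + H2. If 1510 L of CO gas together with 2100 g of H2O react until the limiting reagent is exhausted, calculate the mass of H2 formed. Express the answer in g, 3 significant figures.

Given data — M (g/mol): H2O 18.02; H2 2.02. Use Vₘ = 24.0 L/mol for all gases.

n(CO) = 1510 / 24.0 = 62.92 mol
n(H2O) = 2100 / 18.02 = 116.5 mol
n/ν → CO: 62.92, H2O: 116.5; CO is limiting.
n(H2) = (1/1) × 62.92 = 62.92 mol
mass = 62.92 × 2.02 = 127.1 g

127 g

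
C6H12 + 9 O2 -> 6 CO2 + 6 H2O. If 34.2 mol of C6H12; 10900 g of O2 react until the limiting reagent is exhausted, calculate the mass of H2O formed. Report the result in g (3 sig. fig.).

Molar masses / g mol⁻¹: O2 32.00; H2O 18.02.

3700 g

n(C6H12) = 34.20 mol
n(O2) = 10900 / 32.00 = 340.6 mol
n/ν → C6H12: 34.20, O2: 37.84; C6H12 is limiting.
n(H2O) = (6/1) × 34.20 = 205.2 mol
mass = 205.2 × 18.02 = 3698 g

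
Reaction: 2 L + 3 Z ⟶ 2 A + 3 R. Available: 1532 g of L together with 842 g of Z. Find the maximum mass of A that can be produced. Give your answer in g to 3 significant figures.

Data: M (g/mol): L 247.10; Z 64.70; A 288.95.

n(L) = 1532 / 247.10 = 6.200 mol
n(Z) = 842.0 / 64.70 = 13.01 mol
n/ν for L = 6.200/2 = 3.100
n/ν for Z = 13.01/3 = 4.337
Smallest n/ν is L → limiting reagent.
n(A) = (2/2) × 6.200 = 6.200 mol
mass = 6.200 × 288.95 = 1791 g

1790 g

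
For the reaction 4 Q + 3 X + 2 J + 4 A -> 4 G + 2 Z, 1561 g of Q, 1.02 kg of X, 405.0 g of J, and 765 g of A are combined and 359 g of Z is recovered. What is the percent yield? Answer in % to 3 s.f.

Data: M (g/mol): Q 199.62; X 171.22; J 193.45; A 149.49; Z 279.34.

n(Q) = 1561 / 199.62 = 7.820 mol
n(X) = 1.020×1000 / 171.22 = 5.957 mol
n(J) = 405.0 / 193.45 = 2.094 mol
n(A) = 765.0 / 149.49 = 5.117 mol
n/ν → Q: 1.955, X: 1.986, J: 1.047, A: 1.279; J is limiting.
theoretical n(Z) = (2/2) × 2.094 = 2.094 mol → 584.9 g
% yield = 359 / 584.9 × 100 = 61.38 %

61.4 %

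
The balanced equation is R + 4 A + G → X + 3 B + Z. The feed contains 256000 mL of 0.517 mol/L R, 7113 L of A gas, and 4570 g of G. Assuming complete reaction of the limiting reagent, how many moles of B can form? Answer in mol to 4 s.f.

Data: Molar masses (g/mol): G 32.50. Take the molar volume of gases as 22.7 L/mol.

235.0 mol

n(R) = 0.517 × 256000/1000 = 132.4 mol
n(A) = 7113 / 22.7 = 313.3 mol
n(G) = 4570 / 32.50 = 140.6 mol
n/ν → R: 132.4, A: 78.33, G: 140.6; A is limiting.
n(B) = (3/4) × 313.3 = 235.0 mol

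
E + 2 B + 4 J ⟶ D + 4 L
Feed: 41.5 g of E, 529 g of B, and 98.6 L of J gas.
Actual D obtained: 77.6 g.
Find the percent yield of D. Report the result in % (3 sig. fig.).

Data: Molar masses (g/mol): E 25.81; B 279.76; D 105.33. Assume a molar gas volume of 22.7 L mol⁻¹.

77.9 %

n(E) = 41.50 / 25.81 = 1.608 mol
n(B) = 529.0 / 279.76 = 1.891 mol
n(J) = 98.60 / 22.7 = 4.344 mol
n/ν for E = 1.608/1 = 1.608
n/ν for B = 1.891/2 = 0.9455
n/ν for J = 4.344/4 = 1.086
Smallest n/ν is B → limiting reagent.
theoretical n(D) = (1/2) × 1.891 = 0.9455 mol → 99.59 g
% yield = 77.6 / 99.59 × 100 = 77.92 %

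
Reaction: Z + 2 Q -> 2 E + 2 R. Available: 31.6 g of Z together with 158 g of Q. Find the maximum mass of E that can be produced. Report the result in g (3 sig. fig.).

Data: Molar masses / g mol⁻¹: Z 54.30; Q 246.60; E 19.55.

12.5 g

n(Z) = 31.60 / 54.30 = 0.5820 mol
n(Q) = 158.0 / 246.60 = 0.6407 mol
n/ν for Z = 0.5820/1 = 0.5820
n/ν for Q = 0.6407/2 = 0.3204
Smallest n/ν is Q → limiting reagent.
n(E) = (2/2) × 0.6407 = 0.6407 mol
mass = 0.6407 × 19.55 = 12.53 g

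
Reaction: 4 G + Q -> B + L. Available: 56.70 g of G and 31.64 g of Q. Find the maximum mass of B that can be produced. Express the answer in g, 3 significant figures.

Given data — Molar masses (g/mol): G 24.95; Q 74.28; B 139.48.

59.4 g

n(G) = 56.70 / 24.95 = 2.273 mol
n(Q) = 31.64 / 74.28 = 0.4260 mol
n/ν for G = 2.273/4 = 0.5683
n/ν for Q = 0.4260/1 = 0.4260
Smallest n/ν is Q → limiting reagent.
n(B) = (1/1) × 0.4260 = 0.4260 mol
mass = 0.4260 × 139.48 = 59.42 g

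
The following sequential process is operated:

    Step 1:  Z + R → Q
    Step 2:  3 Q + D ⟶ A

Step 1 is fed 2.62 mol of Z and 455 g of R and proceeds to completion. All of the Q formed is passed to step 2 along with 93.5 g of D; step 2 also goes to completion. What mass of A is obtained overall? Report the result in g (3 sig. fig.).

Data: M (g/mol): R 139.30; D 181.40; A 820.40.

Step 1:
n(Z) = 2.620 mol
n(R) = 455.0 / 139.30 = 3.266 mol
n/ν for Z = 2.620/1 = 2.620
n/ν for R = 3.266/1 = 3.266
Smallest n/ν is Z → limiting reagent.
n(Q) produced = (1/1) × 2.620 = 2.620 mol
Step 2:
n(Q) available = 2.620 mol
n(D) = 93.50 / 181.40 = 0.5154 mol
n/ν for Q = 2.620/3 = 0.8733
n/ν for D = 0.5154/1 = 0.5154
Smallest n/ν is D → limiting reagent.
n(A) = (1/1) × 0.5154 = 0.5154 mol
mass = 0.5154 × 820.40 = 422.8 g

423 g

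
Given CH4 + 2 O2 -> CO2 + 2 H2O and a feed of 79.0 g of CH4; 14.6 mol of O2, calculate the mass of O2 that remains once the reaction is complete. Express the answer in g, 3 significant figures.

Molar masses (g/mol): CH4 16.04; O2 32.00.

152 g

n(CH4) = 79.00 / 16.04 = 4.925 mol
n(O2) = 14.60 mol
n/ν for CH4 = 4.925/1 = 4.925
n/ν for O2 = 14.60/2 = 7.300
Smallest n/ν is CH4 → limiting reagent.
O2 consumed = (2/1) × 4.925 = 9.850 mol
O2 remaining = 14.60 − 9.850 = 4.750 mol
mass = 4.750 × 32.00 = 152.0 g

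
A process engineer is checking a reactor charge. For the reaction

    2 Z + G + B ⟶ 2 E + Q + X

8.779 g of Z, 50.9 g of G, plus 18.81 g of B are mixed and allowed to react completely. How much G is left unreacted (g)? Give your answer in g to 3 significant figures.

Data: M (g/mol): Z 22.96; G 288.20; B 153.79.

15.7 g

n(Z) = 8.779 / 22.96 = 0.3824 mol
n(G) = 50.90 / 288.20 = 0.1766 mol
n(B) = 18.81 / 153.79 = 0.1223 mol
n/ν → Z: 0.1912, G: 0.1766, B: 0.1223; B is limiting.
G consumed = (1/1) × 0.1223 = 0.1223 mol
G remaining = 0.1766 − 0.1223 = 0.05430 mol
mass = 0.05430 × 288.20 = 15.65 g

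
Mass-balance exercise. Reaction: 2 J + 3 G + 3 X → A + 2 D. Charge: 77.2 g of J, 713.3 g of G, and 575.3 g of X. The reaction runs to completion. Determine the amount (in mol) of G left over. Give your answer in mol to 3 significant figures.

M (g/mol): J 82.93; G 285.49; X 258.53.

n(J) = 77.20 / 82.93 = 0.9309 mol
n(G) = 713.3 / 285.49 = 2.499 mol
n(X) = 575.3 / 258.53 = 2.225 mol
n/ν for J = 0.9309/2 = 0.4655
n/ν for G = 2.499/3 = 0.8330
n/ν for X = 2.225/3 = 0.7417
Smallest n/ν is J → limiting reagent.
G consumed = (3/2) × 0.9309 = 1.396 mol
G remaining = 2.499 − 1.396 = 1.103 mol

1.10 mol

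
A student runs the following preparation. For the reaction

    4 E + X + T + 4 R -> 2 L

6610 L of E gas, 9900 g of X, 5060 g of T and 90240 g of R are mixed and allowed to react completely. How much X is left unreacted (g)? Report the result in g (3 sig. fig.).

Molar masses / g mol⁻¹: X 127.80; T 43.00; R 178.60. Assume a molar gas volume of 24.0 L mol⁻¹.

1100 g

n(E) = 6610 / 24.0 = 275.4 mol
n(X) = 9900 / 127.80 = 77.46 mol
n(T) = 5060 / 43.00 = 117.7 mol
n(R) = 90240 / 178.60 = 505.3 mol
n/ν → E: 68.85, X: 77.46, T: 117.7, R: 126.3; E is limiting.
X consumed = (1/4) × 275.4 = 68.85 mol
X remaining = 77.46 − 68.85 = 8.610 mol
mass = 8.610 × 127.80 = 1100 g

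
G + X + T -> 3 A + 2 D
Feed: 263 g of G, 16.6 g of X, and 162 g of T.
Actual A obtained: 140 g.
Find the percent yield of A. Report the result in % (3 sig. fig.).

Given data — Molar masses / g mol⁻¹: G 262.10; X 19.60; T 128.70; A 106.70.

n(G) = 263.0 / 262.10 = 1.003 mol
n(X) = 16.60 / 19.60 = 0.8469 mol
n(T) = 162.0 / 128.70 = 1.259 mol
n/ν for G = 1.003/1 = 1.003
n/ν for X = 0.8469/1 = 0.8469
n/ν for T = 1.259/1 = 1.259
Smallest n/ν is X → limiting reagent.
theoretical n(A) = (3/1) × 0.8469 = 2.541 mol → 271.1 g
% yield = 140 / 271.1 × 100 = 51.64 %

51.6 %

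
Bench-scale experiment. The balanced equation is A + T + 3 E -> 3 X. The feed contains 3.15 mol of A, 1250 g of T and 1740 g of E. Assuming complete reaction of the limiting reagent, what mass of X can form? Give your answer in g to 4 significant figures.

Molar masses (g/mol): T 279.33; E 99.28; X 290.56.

n(A) = 3.150 mol
n(T) = 1250 / 279.33 = 4.475 mol
n(E) = 1740 / 99.28 = 17.53 mol
n/ν → A: 3.150, T: 4.475, E: 5.843; A is limiting.
n(X) = (3/1) × 3.150 = 9.450 mol
mass = 9.450 × 290.56 = 2746 g

2746 g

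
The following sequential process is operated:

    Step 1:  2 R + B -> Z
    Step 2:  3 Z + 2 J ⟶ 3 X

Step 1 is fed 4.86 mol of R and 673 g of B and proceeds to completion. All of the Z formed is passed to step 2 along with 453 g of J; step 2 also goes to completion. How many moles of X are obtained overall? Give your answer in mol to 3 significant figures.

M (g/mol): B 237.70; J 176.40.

Step 1:
n(R) = 4.860 mol
n(B) = 673.0 / 237.70 = 2.831 mol
n/ν for R = 4.860/2 = 2.430
n/ν for B = 2.831/1 = 2.831
Smallest n/ν is R → limiting reagent.
n(Z) produced = (1/2) × 4.860 = 2.430 mol
Step 2:
n(Z) available = 2.430 mol
n(J) = 453.0 / 176.40 = 2.568 mol
n/ν for Z = 2.430/3 = 0.8100
n/ν for J = 2.568/2 = 1.284
Smallest n/ν is Z → limiting reagent.
n(X) = (3/3) × 2.430 = 2.430 mol

2.43 mol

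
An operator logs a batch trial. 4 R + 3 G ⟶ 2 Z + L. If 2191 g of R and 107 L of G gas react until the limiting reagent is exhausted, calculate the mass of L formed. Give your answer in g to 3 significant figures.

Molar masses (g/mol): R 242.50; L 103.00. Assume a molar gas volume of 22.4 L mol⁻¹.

n(R) = 2191 / 242.50 = 9.035 mol
n(G) = 107.0 / 22.4 = 4.777 mol
n/ν for R = 9.035/4 = 2.259
n/ν for G = 4.777/3 = 1.592
Smallest n/ν is G → limiting reagent.
n(L) = (1/3) × 4.777 = 1.592 mol
mass = 1.592 × 103.00 = 164.0 g

164 g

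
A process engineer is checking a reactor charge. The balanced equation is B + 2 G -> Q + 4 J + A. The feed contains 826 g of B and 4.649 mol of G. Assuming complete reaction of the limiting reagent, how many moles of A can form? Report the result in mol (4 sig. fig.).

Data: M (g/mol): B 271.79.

2.325 mol

n(B) = 826.0 / 271.79 = 3.039 mol
n(G) = 4.649 mol
n/ν for B = 3.039/1 = 3.039
n/ν for G = 4.649/2 = 2.325
Smallest n/ν is G → limiting reagent.
n(A) = (1/2) × 4.649 = 2.325 mol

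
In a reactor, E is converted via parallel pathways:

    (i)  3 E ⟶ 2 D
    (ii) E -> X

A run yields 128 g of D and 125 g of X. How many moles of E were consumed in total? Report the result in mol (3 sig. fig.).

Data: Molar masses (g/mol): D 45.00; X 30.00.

n(D) = 128 / 45.00 = 2.844 mol
n(X) = 125 / 30.00 = 4.167 mol
n(E) via (i) = (3/2)×2.844 = 4.266 mol
n(E) via (ii) = (1/1)×4.167 = 4.167 mol
total n(E) = 4.266 + 4.167 = 8.433 mol

8.43 mol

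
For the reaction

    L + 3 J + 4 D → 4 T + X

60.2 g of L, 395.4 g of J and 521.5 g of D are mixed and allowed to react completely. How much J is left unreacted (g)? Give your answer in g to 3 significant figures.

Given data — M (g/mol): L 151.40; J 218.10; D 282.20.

n(L) = 60.20 / 151.40 = 0.3976 mol
n(J) = 395.4 / 218.10 = 1.813 mol
n(D) = 521.5 / 282.20 = 1.848 mol
n/ν → L: 0.3976, J: 0.6043, D: 0.4620; L is limiting.
J consumed = (3/1) × 0.3976 = 1.193 mol
J remaining = 1.813 − 1.193 = 0.6200 mol
mass = 0.6200 × 218.10 = 135.2 g

135 g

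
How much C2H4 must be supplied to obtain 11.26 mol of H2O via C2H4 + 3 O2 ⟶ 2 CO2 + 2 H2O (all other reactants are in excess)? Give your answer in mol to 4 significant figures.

n(H2O) = 11.26 mol
n(C2H4) = (1/2) × 11.26 = 5.630 mol

5.630 mol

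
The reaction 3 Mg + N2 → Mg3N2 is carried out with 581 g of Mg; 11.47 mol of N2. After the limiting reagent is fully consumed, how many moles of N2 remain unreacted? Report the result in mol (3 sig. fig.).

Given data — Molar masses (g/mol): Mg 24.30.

3.50 mol

n(Mg) = 581.0 / 24.30 = 23.91 mol
n(N2) = 11.47 mol
n/ν for Mg = 23.91/3 = 7.970
n/ν for N2 = 11.47/1 = 11.47
Smallest n/ν is Mg → limiting reagent.
N2 consumed = (1/3) × 23.91 = 7.970 mol
N2 remaining = 11.47 − 7.970 = 3.500 mol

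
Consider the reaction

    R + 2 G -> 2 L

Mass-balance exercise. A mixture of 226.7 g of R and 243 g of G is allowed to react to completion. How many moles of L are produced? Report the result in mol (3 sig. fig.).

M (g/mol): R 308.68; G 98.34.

1.47 mol

n(R) = 226.7 / 308.68 = 0.7344 mol
n(G) = 243.0 / 98.34 = 2.471 mol
n/ν → R: 0.7344, G: 1.236; R is limiting.
n(L) = (2/1) × 0.7344 = 1.469 mol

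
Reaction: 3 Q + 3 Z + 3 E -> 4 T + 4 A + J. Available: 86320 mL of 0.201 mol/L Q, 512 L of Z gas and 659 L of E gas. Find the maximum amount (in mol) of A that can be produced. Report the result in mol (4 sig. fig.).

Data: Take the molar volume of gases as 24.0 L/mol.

23.13 mol

n(Q) = 0.201 × 86320/1000 = 17.35 mol
n(Z) = 512.0 / 24.0 = 21.33 mol
n(E) = 659.0 / 24.0 = 27.46 mol
n/ν for Q = 17.35/3 = 5.783
n/ν for Z = 21.33/3 = 7.110
n/ν for E = 27.46/3 = 9.153
Smallest n/ν is Q → limiting reagent.
n(A) = (4/3) × 17.35 = 23.13 mol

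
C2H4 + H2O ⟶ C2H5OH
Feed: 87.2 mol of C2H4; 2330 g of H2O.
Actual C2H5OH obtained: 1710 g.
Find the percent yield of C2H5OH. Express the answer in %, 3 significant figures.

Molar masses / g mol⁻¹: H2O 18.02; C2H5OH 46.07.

42.6 %

n(C2H4) = 87.20 mol
n(H2O) = 2330 / 18.02 = 129.3 mol
n/ν → C2H4: 87.20, H2O: 129.3; C2H4 is limiting.
theoretical n(C2H5OH) = (1/1) × 87.20 = 87.20 mol → 4017 g
% yield = 1710 / 4017 × 100 = 42.57 %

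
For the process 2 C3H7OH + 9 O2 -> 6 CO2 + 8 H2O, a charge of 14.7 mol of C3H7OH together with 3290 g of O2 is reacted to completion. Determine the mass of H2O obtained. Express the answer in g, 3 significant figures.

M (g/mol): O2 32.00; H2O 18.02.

1060 g

n(C3H7OH) = 14.70 mol
n(O2) = 3290 / 32.00 = 102.8 mol
n/ν for C3H7OH = 14.70/2 = 7.350
n/ν for O2 = 102.8/9 = 11.42
Smallest n/ν is C3H7OH → limiting reagent.
n(H2O) = (8/2) × 14.70 = 58.80 mol
mass = 58.80 × 18.02 = 1060 g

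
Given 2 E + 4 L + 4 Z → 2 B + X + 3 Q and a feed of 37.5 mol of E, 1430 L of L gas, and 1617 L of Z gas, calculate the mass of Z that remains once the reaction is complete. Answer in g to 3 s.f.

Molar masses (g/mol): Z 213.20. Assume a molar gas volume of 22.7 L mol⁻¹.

1760 g

n(E) = 37.50 mol
n(L) = 1430 / 22.7 = 63.00 mol
n(Z) = 1617 / 22.7 = 71.23 mol
n/ν for E = 37.50/2 = 18.75
n/ν for L = 63.00/4 = 15.75
n/ν for Z = 71.23/4 = 17.81
Smallest n/ν is L → limiting reagent.
Z consumed = (4/4) × 63.00 = 63.00 mol
Z remaining = 71.23 − 63.00 = 8.230 mol
mass = 8.230 × 213.20 = 1755 g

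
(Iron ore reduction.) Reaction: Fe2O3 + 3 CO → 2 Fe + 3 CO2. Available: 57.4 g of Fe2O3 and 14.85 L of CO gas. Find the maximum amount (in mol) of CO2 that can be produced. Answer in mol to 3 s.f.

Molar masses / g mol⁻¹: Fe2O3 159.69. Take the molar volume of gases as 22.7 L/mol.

0.654 mol

n(Fe2O3) = 57.40 / 159.69 = 0.3594 mol
n(CO) = 14.85 / 22.7 = 0.6542 mol
n/ν → Fe2O3: 0.3594, CO: 0.2181; CO is limiting.
n(CO2) = (3/3) × 0.6542 = 0.6542 mol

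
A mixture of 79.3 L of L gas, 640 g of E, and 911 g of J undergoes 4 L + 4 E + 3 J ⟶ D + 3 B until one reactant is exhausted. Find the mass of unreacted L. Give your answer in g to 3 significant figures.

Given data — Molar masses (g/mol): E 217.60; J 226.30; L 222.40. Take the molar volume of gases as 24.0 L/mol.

80.7 g

n(L) = 79.30 / 24.0 = 3.304 mol
n(E) = 640.0 / 217.60 = 2.941 mol
n(J) = 911.0 / 226.30 = 4.026 mol
n/ν for L = 3.304/4 = 0.8260
n/ν for E = 2.941/4 = 0.7353
n/ν for J = 4.026/3 = 1.342
Smallest n/ν is E → limiting reagent.
L consumed = (4/4) × 2.941 = 2.941 mol
L remaining = 3.304 − 2.941 = 0.3630 mol
mass = 0.3630 × 222.40 = 80.73 g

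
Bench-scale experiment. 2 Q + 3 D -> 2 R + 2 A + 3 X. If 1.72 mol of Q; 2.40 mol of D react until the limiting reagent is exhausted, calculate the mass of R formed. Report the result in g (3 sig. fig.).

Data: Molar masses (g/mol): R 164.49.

263 g

n(Q) = 1.720 mol
n(D) = 2.400 mol
n/ν → Q: 0.8600, D: 0.8000; D is limiting.
n(R) = (2/3) × 2.400 = 1.600 mol
mass = 1.600 × 164.49 = 263.2 g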